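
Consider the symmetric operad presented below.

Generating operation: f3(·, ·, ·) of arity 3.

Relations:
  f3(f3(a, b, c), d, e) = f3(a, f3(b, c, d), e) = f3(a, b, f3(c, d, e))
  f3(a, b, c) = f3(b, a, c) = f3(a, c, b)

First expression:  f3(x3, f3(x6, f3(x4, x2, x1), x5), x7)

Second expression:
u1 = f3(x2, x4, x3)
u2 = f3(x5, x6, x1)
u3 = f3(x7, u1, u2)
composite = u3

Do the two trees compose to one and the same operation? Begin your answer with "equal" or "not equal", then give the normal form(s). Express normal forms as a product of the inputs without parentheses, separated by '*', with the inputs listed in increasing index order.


equal; both compose to x1 * x2 * x3 * x4 * x5 * x6 * x7

Reducing the first expression gives x1 * x2 * x3 * x4 * x5 * x6 * x7
Reducing the second expression gives x1 * x2 * x3 * x4 * x5 * x6 * x7
The forms coincide; equal.


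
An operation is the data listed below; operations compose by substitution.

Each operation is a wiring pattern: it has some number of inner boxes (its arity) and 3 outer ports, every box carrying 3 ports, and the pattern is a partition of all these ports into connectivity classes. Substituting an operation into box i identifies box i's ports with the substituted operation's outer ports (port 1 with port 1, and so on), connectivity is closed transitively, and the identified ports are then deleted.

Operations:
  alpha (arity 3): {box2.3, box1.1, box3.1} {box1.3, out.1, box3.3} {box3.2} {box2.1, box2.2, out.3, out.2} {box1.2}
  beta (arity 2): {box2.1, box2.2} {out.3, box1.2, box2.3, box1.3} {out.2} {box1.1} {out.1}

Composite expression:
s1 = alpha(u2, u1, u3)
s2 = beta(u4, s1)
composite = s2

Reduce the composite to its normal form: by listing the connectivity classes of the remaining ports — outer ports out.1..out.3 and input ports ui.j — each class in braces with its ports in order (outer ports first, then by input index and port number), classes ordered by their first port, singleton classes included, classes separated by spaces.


Substituting into beta glues patterns; closure does the rest.
composing alpha on (u2, u1, u3), with out.j its own outer ports: {out.1, u2.3, u3.3} {out.2, out.3, u1.1, u1.2} {u1.3, u2.1, u3.1} {u2.2} {u3.2}
composing beta on (u4, u2, u1, u3), with out.j its own outer ports: {out.1} {out.2} {out.3, u1.1, u1.2, u2.3, u3.3, u4.2, u4.3} {u1.3, u2.1, u3.1} {u2.2} {u3.2} {u4.1}

{out.1} {out.2} {out.3, u1.1, u1.2, u2.3, u3.3, u4.2, u4.3} {u1.3, u2.1, u3.1} {u2.2} {u3.2} {u4.1}


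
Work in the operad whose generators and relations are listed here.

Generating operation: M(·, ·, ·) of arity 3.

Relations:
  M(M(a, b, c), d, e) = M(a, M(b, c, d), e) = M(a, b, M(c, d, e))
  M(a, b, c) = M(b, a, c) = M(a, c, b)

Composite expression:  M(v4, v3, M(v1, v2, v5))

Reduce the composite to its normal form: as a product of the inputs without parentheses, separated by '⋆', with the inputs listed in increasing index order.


Both nesting and order wash out for M; what remains is which v's occur.
M(v1, v2, v5) reduces to v1 ⋆ v2 ⋆ v5
M(v4, v3, M(v1, v2, v5)) reduces to v4 ⋆ v3 ⋆ v1 ⋆ v2 ⋆ v5
sorting the factors by input index: v1 ⋆ v2 ⋆ v3 ⋆ v4 ⋆ v5

v1 ⋆ v2 ⋆ v3 ⋆ v4 ⋆ v5


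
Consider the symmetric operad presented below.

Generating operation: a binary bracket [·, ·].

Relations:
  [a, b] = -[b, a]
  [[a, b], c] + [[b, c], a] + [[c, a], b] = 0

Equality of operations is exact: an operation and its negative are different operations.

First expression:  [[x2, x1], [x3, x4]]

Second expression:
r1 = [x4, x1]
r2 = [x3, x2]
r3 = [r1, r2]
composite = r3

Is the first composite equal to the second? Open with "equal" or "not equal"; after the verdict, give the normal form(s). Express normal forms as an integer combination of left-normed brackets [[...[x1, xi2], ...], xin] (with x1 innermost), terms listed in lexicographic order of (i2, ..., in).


not equal; the first gives -[[[x1, x2], x3], x4] + [[[x1, x2], x4], x3] and the second [[[x1, x4], x2], x3] - [[[x1, x4], x3], x2]

The first expression, normalized: -[[[x1, x2], x3], x4] + [[[x1, x2], x4], x3]
The second expression, normalized: [[[x1, x4], x2], x3] - [[[x1, x4], x3], x2]
Different reductions; not equal.


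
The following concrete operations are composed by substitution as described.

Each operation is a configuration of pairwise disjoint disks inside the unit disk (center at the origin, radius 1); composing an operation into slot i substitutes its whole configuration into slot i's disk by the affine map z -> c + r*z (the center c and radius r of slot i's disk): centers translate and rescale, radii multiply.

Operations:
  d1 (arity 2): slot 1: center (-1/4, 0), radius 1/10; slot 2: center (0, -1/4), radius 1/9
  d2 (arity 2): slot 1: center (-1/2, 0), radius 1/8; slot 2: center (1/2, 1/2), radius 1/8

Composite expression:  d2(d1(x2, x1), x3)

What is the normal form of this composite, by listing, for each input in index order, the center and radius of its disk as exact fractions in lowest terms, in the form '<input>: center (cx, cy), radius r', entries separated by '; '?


x1: center (-1/2, -1/32), radius 1/72; x2: center (-17/32, 0), radius 1/80; x3: center (1/2, 1/2), radius 1/8

Follow each x-input down from d2: c' goes to c + r*c', radius to r*r'.
input x2: composing its 2 substitution steps yields center (-17/32, 0), radius 1/80
input x1: composing its 2 substitution steps yields center (-1/2, -1/32), radius 1/72
input x3: composing its 1 substitution step yields center (1/2, 1/2), radius 1/8


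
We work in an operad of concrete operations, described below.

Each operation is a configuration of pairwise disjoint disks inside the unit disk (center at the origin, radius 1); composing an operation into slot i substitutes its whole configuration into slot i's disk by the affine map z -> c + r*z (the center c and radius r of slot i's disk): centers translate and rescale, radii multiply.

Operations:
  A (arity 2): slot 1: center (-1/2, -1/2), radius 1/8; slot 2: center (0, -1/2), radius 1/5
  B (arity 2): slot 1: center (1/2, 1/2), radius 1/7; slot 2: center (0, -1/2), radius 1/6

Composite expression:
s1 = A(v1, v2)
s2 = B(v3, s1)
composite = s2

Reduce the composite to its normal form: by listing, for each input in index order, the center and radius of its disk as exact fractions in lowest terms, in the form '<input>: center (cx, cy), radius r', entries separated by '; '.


Nesting under B composes maps z -> c + r*z down each v-path.
for v3, the 1-step affine chain lands on center (1/2, 1/2), radius 1/7
for v1, the 2-step affine chain lands on center (-1/12, -7/12), radius 1/48
for v2, the 2-step affine chain lands on center (0, -7/12), radius 1/30

v1: center (-1/12, -7/12), radius 1/48; v2: center (0, -7/12), radius 1/30; v3: center (1/2, 1/2), radius 1/7


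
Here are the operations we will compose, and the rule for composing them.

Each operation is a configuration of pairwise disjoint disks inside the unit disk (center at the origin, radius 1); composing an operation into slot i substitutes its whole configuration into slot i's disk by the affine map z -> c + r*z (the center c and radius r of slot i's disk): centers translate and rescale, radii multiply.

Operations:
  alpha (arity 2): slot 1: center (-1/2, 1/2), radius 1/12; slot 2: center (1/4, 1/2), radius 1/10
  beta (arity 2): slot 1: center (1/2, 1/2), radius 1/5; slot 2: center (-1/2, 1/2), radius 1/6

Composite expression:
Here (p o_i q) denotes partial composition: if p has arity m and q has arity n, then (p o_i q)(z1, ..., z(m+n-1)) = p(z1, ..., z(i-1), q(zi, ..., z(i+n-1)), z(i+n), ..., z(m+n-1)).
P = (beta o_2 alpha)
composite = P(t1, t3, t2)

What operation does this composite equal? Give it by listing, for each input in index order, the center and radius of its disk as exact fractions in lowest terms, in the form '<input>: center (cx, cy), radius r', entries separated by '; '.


t1: center (1/2, 1/2), radius 1/5; t2: center (-11/24, 7/12), radius 1/60; t3: center (-7/12, 7/12), radius 1/72

Below beta, radii multiply path by path; the t-disk centers shift.
input t1: applying the 1 nested substitution gives center (1/2, 1/2), radius 1/5
input t3: applying the 2 nested substitutions gives center (-7/12, 7/12), radius 1/72
input t2: applying the 2 nested substitutions gives center (-11/24, 7/12), radius 1/60


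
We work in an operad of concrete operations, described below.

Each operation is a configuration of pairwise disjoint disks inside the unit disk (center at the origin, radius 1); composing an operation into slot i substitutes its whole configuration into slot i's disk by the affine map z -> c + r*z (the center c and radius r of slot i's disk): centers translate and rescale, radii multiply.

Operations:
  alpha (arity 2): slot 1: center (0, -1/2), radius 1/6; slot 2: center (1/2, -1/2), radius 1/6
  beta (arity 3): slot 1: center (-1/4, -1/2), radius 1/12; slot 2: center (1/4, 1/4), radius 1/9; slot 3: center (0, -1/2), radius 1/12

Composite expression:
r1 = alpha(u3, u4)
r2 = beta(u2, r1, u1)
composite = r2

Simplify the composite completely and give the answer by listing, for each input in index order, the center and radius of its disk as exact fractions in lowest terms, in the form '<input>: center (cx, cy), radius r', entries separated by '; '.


u1: center (0, -1/2), radius 1/12; u2: center (-1/4, -1/2), radius 1/12; u3: center (1/4, 7/36), radius 1/54; u4: center (11/36, 7/36), radius 1/54

Only the slot chain above each u matters under beta; compose those maps.
for u2, the 1-step affine chain lands on center (-1/4, -1/2), radius 1/12
for u3, the 2-step affine chain lands on center (1/4, 7/36), radius 1/54
for u4, the 2-step affine chain lands on center (11/36, 7/36), radius 1/54
for u1, the 1-step affine chain lands on center (0, -1/2), radius 1/12


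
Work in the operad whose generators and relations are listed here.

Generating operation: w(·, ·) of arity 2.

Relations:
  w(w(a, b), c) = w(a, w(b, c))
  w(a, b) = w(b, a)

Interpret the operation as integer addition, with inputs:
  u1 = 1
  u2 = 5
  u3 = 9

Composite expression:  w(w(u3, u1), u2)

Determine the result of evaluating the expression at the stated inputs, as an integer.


15

w(u3, u1) = 10
w(w(u3, u1), u2) = 15


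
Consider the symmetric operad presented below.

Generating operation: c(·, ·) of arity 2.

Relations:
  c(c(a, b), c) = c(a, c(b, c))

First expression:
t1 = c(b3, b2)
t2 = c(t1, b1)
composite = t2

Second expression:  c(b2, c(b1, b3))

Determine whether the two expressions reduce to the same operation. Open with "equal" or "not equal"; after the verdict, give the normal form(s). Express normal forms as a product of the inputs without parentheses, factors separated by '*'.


In normal form, the first expression is b3 * b2 * b1
In normal form, the second expression is b2 * b1 * b3
Distinct normal forms: not equal.

not equal — first b3 * b2 * b1, second b2 * b1 * b3


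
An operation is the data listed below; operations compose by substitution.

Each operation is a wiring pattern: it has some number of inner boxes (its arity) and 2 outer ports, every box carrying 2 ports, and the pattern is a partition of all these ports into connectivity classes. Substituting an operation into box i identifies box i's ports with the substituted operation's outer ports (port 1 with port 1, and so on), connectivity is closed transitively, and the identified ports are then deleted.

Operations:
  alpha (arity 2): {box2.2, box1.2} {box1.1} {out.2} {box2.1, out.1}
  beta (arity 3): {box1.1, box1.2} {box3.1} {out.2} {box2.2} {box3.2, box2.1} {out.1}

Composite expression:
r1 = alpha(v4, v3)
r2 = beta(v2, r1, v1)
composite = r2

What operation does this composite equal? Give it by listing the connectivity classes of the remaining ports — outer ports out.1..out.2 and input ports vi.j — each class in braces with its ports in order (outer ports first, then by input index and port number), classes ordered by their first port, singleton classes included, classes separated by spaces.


{out.1} {out.2} {v1.1} {v1.2, v3.1} {v2.1, v2.2} {v3.2, v4.2} {v4.1}

Two ports join when wires chain via beta-identified ports.
the subtree at alpha composes to {out.1, v3.1} {out.2} {v3.2, v4.2} {v4.1} on (v4, v3); out.j = own outer ports
the subtree at beta composes to {out.1} {out.2} {v1.1} {v1.2, v3.1} {v2.1, v2.2} {v3.2, v4.2} {v4.1} on (v2, v4, v3, v1); out.j = own outer ports


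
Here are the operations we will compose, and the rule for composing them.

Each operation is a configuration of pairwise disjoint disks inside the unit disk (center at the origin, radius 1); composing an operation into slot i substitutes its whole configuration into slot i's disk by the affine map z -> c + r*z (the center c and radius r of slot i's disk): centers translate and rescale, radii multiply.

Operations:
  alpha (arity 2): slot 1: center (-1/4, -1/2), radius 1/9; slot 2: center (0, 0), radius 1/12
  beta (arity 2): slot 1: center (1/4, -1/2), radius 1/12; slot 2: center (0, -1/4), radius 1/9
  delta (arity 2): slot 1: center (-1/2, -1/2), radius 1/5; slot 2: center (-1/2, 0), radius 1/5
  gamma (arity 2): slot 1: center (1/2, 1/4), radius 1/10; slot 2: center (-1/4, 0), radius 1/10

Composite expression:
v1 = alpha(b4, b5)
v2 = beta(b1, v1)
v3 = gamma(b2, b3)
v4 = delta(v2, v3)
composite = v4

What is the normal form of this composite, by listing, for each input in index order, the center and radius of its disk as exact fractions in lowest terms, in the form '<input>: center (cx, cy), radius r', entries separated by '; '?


b1: center (-9/20, -3/5), radius 1/60; b2: center (-2/5, 1/20), radius 1/50; b3: center (-11/20, 0), radius 1/50; b4: center (-91/180, -101/180), radius 1/405; b5: center (-1/2, -11/20), radius 1/540

Only the slot chain above each b matters under delta; compose those maps.
input b1: composing its 2 substitution steps yields center (-9/20, -3/5), radius 1/60
input b4: composing its 3 substitution steps yields center (-91/180, -101/180), radius 1/405
input b5: composing its 3 substitution steps yields center (-1/2, -11/20), radius 1/540
input b2: composing its 2 substitution steps yields center (-2/5, 1/20), radius 1/50
input b3: composing its 2 substitution steps yields center (-11/20, 0), radius 1/50


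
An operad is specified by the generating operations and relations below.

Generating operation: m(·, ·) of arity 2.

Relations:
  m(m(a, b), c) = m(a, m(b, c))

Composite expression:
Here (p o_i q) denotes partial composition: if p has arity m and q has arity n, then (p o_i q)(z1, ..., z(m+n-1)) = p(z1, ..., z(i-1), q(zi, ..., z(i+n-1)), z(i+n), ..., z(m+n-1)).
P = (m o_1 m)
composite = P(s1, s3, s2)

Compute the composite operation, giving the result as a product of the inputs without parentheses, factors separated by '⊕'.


s1 ⊕ s3 ⊕ s2

Associativity of m dissolves the nesting; only the s-input order survives.
m(s1, s3) spells out as s1 ⊕ s3
m(m(s1, s3), s2) spells out as s1 ⊕ s3 ⊕ s2


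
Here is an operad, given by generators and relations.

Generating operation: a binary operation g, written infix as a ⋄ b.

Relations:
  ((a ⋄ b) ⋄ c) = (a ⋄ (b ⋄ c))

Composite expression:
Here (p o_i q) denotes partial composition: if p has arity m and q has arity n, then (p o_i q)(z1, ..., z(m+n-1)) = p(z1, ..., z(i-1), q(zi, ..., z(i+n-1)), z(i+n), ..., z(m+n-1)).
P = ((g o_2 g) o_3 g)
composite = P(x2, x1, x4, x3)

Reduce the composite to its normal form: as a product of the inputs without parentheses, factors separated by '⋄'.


Every regrouping of g is equal, so read the x-inputs in written order.
(x4 ⋄ x3) linearizes to x4 ⋄ x3
(x1 ⋄ (x4 ⋄ x3)) linearizes to x1 ⋄ x4 ⋄ x3
(x2 ⋄ (x1 ⋄ (x4 ⋄ x3))) linearizes to x2 ⋄ x1 ⋄ x4 ⋄ x3

x2 ⋄ x1 ⋄ x4 ⋄ x3


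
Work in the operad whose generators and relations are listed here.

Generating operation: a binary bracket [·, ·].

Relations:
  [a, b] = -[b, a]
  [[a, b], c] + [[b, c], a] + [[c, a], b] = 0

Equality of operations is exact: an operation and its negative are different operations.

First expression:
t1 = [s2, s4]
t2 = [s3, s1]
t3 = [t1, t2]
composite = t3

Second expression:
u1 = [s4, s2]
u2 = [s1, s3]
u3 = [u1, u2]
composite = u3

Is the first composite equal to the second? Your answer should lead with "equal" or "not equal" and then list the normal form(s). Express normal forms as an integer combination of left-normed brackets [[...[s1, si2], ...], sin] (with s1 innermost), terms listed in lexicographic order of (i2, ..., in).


equal: each reduces to [[[s1, s3], s2], s4] - [[[s1, s3], s4], s2]

Reducing the first expression gives [[[s1, s3], s2], s4] - [[[s1, s3], s4], s2]
Reducing the second expression gives [[[s1, s3], s2], s4] - [[[s1, s3], s4], s2]
Identical normal forms: equal.


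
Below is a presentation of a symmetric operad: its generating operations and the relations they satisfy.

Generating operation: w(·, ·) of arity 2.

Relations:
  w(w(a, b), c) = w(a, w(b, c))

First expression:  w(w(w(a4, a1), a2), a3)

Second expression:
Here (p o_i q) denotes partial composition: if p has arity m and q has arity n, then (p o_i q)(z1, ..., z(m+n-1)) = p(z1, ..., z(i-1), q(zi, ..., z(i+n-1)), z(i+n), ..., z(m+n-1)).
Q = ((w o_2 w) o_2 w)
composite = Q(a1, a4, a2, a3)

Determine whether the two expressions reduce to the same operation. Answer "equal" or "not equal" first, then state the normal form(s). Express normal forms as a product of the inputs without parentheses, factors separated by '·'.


not equal: they reduce to a4 · a1 · a2 · a3 and a1 · a4 · a2 · a3

The first expression, normalized: a4 · a1 · a2 · a3
The second expression, normalized: a1 · a4 · a2 · a3
The forms do not match — not equal.


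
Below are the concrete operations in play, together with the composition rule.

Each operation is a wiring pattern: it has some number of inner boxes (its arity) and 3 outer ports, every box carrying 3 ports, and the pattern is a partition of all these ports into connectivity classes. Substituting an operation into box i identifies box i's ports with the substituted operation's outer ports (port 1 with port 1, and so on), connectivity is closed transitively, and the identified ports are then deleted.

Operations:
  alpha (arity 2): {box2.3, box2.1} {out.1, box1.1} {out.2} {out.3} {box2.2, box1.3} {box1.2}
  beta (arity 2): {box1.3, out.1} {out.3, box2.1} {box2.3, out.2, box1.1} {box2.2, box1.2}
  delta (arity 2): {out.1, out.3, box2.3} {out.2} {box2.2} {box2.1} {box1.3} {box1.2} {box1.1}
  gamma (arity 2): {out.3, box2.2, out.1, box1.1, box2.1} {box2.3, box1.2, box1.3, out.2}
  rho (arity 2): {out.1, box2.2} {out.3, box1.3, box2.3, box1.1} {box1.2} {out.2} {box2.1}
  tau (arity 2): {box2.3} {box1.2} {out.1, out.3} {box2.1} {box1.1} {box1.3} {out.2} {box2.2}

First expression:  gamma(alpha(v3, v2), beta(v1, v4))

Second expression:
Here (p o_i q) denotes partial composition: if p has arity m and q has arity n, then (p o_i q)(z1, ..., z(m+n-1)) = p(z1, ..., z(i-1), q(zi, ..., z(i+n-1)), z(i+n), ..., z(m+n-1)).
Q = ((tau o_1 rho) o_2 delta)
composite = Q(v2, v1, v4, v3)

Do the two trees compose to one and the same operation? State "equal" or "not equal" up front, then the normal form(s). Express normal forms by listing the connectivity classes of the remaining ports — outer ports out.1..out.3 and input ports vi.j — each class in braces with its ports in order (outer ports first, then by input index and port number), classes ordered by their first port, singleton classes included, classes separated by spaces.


not equal: they reduce to {out.1, out.3, v1.1, v1.3, v3.1, v4.3} {out.2, v4.1} {v1.2, v4.2} {v2.1, v2.3} {v2.2, v3.3} {v3.2} and {out.1, out.3} {out.2} {v1.1} {v1.2} {v1.3} {v2.1, v2.3, v4.3} {v2.2} {v3.1} {v3.2} {v3.3} {v4.1} {v4.2}

The first composite normalizes to {out.1, out.3, v1.1, v1.3, v3.1, v4.3} {out.2, v4.1} {v1.2, v4.2} {v2.1, v2.3} {v2.2, v3.3} {v3.2}
The second composite normalizes to {out.1, out.3} {out.2} {v1.1} {v1.2} {v1.3} {v2.1, v2.3, v4.3} {v2.2} {v3.1} {v3.2} {v3.3} {v4.1} {v4.2}
They disagree, so not equal.


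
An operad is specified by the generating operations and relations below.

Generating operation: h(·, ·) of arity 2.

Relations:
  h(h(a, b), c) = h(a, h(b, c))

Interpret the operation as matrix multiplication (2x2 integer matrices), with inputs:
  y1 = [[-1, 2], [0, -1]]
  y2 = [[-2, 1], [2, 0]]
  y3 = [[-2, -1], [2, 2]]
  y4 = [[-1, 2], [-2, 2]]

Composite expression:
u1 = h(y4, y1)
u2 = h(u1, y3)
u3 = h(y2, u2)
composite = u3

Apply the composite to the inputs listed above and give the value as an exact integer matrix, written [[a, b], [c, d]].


h(y4, y1) = [[1, -4], [2, -6]]
h(h(y4, y1), y3) = [[-10, -9], [-16, -14]]
h(y2, h(h(y4, y1), y3)) = [[4, 4], [-20, -18]]

[[4, 4], [-20, -18]]


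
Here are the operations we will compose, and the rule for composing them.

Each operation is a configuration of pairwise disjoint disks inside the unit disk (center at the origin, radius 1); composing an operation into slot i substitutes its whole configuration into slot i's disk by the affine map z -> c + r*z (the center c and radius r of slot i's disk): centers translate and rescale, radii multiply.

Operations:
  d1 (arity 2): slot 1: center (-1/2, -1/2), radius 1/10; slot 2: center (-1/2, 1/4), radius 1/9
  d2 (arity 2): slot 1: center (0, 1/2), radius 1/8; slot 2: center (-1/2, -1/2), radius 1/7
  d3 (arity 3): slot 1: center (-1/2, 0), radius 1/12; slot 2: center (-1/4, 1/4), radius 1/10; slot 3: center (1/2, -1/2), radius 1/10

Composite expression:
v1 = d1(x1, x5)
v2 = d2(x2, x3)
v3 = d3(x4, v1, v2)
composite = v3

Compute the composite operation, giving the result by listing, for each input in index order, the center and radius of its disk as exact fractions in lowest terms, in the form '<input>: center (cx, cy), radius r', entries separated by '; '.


x1: center (-3/10, 1/5), radius 1/100; x2: center (1/2, -9/20), radius 1/80; x3: center (9/20, -11/20), radius 1/70; x4: center (-1/2, 0), radius 1/12; x5: center (-3/10, 11/40), radius 1/90

Each x-disk chains the slot maps above it in d3; radii multiply.
x4: after 1 affine step, its disk has center (-1/2, 0), radius 1/12
x1: after 2 affine steps, its disk has center (-3/10, 1/5), radius 1/100
x5: after 2 affine steps, its disk has center (-3/10, 11/40), radius 1/90
x2: after 2 affine steps, its disk has center (1/2, -9/20), radius 1/80
x3: after 2 affine steps, its disk has center (9/20, -11/20), radius 1/70


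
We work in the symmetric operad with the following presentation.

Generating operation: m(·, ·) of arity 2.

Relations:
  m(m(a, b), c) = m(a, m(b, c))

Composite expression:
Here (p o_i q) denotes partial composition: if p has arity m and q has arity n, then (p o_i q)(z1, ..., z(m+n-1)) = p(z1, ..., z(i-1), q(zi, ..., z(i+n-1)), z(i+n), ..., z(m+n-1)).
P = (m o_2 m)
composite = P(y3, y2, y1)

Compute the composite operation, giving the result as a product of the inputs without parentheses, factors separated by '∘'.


y3 ∘ y2 ∘ y1


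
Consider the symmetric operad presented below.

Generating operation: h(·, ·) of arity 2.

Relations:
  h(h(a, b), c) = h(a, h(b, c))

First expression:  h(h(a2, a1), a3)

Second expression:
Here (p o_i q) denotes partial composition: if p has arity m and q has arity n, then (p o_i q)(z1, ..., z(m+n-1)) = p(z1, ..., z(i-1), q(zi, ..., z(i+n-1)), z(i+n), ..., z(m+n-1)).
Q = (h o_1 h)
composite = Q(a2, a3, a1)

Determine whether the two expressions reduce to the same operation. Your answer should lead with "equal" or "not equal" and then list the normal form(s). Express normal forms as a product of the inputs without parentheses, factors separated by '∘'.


not equal; first: a2 ∘ a1 ∘ a3; second: a2 ∘ a3 ∘ a1

The first expression reduces to a2 ∘ a1 ∘ a3
The second expression reduces to a2 ∘ a3 ∘ a1
They disagree, so not equal.


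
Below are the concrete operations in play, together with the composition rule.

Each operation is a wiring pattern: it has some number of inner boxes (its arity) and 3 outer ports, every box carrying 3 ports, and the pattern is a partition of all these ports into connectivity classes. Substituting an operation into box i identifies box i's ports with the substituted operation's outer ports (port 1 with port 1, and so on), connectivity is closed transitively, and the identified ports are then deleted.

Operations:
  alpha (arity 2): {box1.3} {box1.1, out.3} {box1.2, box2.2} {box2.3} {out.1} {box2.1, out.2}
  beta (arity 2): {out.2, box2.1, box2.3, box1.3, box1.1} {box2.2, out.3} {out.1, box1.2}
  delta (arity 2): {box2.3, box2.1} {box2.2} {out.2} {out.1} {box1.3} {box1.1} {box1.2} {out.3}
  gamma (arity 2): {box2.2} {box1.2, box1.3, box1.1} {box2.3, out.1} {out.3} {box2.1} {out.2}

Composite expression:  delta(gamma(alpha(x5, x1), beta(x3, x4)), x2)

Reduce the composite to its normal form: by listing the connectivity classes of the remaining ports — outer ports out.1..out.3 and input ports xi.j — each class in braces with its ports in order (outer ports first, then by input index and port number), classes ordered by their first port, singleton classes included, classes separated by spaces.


After gluing at delta, chains via deleted ports link the x-ports.
alpha over (x5, x1) gives {out.1} {out.2, x1.1} {out.3, x5.1} {x1.2, x5.2} {x1.3} {x5.3}, out.j being that stage's outer ports
beta over (x3, x4) gives {out.1, x3.2} {out.2, x3.1, x3.3, x4.1, x4.3} {out.3, x4.2}, out.j being that stage's outer ports
gamma over (x5, x1, x3, x4) gives {out.1, x4.2} {out.2} {out.3} {x1.1, x5.1} {x1.2, x5.2} {x1.3} {x3.1, x3.3, x4.1, x4.3} {x3.2} {x5.3}, out.j being that stage's outer ports
delta over (x5, x1, x3, x4, x2) gives {out.1} {out.2} {out.3} {x1.1, x5.1} {x1.2, x5.2} {x1.3} {x2.1, x2.3} {x2.2} {x3.1, x3.3, x4.1, x4.3} {x3.2} {x4.2} {x5.3}, out.j being that stage's outer ports

{out.1} {out.2} {out.3} {x1.1, x5.1} {x1.2, x5.2} {x1.3} {x2.1, x2.3} {x2.2} {x3.1, x3.3, x4.1, x4.3} {x3.2} {x4.2} {x5.3}


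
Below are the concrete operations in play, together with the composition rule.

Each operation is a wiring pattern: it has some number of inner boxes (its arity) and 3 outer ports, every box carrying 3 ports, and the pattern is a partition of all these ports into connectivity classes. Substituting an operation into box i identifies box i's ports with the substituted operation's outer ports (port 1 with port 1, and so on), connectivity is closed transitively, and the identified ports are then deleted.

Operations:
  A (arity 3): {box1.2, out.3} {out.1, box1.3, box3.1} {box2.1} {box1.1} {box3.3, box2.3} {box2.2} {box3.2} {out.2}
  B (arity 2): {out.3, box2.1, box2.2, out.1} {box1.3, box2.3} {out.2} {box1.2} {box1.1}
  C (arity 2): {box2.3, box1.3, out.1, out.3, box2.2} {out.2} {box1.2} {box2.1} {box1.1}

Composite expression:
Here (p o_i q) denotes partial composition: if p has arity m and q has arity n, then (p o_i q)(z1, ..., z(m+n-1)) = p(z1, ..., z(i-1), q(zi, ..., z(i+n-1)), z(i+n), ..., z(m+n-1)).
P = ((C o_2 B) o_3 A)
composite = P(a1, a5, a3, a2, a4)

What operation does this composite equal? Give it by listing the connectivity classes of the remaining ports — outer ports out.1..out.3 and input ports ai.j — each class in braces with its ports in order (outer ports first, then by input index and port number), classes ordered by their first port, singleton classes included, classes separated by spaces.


{out.1, out.3, a1.3, a3.3, a4.1} {out.2} {a1.1} {a1.2} {a2.1} {a2.2} {a2.3, a4.3} {a3.1} {a3.2, a5.3} {a4.2} {a5.1} {a5.2}


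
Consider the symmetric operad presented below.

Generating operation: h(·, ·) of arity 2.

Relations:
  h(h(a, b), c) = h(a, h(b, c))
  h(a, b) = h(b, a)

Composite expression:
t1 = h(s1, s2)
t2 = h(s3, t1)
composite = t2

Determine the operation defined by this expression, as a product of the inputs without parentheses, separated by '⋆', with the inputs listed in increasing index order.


s1 ⋆ s2 ⋆ s3


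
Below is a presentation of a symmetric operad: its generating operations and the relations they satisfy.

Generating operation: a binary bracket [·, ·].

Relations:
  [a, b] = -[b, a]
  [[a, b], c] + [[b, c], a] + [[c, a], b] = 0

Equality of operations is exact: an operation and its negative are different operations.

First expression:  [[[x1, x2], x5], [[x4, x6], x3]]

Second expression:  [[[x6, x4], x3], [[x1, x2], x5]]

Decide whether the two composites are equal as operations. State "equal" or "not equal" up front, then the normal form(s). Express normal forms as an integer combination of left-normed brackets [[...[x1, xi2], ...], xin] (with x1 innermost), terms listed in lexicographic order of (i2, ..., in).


The first composite normalizes to -[[[[[x1, x2], x5], x3], x4], x6] + [[[[[x1, x2], x5], x3], x6], x4] + [[[[[x1, x2], x5], x4], x6], x3] - [[[[[x1, x2], x5], x6], x4], x3]
The second composite normalizes to -[[[[[x1, x2], x5], x3], x4], x6] + [[[[[x1, x2], x5], x3], x6], x4] + [[[[[x1, x2], x5], x4], x6], x3] - [[[[[x1, x2], x5], x6], x4], x3]
The normal forms match — equal.

equal; the common form is -[[[[[x1, x2], x5], x3], x4], x6] + [[[[[x1, x2], x5], x3], x6], x4] + [[[[[x1, x2], x5], x4], x6], x3] - [[[[[x1, x2], x5], x6], x4], x3]


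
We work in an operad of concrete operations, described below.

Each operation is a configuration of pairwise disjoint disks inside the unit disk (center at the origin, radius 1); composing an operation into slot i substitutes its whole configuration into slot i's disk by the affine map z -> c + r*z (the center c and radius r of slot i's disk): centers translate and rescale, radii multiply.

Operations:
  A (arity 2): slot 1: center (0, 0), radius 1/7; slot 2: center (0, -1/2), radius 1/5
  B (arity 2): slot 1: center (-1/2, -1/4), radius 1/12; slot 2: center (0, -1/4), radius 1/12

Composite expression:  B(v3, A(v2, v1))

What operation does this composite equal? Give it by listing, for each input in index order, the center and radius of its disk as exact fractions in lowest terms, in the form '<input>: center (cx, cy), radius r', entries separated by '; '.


v1: center (0, -7/24), radius 1/60; v2: center (0, -1/4), radius 1/84; v3: center (-1/2, -1/4), radius 1/12

Each v-disk chains the slot maps above it in B; radii multiply.
v3 passes through 1 substitution, ending at center (-1/2, -1/4), radius 1/12
v2 passes through 2 substitutions, ending at center (0, -1/4), radius 1/84
v1 passes through 2 substitutions, ending at center (0, -7/24), radius 1/60


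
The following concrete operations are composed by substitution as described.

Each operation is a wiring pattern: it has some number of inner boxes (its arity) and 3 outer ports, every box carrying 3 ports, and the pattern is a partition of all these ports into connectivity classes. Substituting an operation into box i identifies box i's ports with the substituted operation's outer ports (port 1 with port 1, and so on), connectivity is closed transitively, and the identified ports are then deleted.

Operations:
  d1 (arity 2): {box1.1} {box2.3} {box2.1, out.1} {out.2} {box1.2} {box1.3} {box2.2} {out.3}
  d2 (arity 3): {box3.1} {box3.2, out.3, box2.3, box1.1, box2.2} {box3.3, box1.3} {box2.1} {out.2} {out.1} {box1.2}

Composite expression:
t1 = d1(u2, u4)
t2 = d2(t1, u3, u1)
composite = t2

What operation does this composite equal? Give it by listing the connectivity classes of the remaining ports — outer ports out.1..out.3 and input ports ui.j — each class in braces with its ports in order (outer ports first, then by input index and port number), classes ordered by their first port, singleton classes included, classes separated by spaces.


{out.1} {out.2} {out.3, u1.2, u3.2, u3.3, u4.1} {u1.1} {u1.3} {u2.1} {u2.2} {u2.3} {u3.1} {u4.2} {u4.3}


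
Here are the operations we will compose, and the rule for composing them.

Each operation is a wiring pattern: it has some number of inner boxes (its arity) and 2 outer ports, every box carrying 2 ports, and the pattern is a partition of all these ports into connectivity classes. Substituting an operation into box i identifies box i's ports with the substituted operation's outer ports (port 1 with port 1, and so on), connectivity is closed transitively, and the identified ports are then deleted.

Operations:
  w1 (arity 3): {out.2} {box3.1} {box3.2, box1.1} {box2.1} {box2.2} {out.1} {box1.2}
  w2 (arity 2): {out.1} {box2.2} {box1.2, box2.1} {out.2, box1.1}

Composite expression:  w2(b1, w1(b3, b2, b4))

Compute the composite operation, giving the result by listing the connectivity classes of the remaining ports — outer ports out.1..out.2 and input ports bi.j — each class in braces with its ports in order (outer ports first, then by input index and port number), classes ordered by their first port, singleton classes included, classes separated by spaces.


{out.1} {out.2, b1.1} {b1.2} {b2.1} {b2.2} {b3.1, b4.2} {b3.2} {b4.1}

Treat the ports identified at w2 as solder joints: merge, then drop.
w1 over (b3, b2, b4) gives {out.1} {out.2} {b2.1} {b2.2} {b3.1, b4.2} {b3.2} {b4.1}, out.j being that stage's outer ports
w2 over (b1, b3, b2, b4) gives {out.1} {out.2, b1.1} {b1.2} {b2.1} {b2.2} {b3.1, b4.2} {b3.2} {b4.1}, out.j being that stage's outer ports


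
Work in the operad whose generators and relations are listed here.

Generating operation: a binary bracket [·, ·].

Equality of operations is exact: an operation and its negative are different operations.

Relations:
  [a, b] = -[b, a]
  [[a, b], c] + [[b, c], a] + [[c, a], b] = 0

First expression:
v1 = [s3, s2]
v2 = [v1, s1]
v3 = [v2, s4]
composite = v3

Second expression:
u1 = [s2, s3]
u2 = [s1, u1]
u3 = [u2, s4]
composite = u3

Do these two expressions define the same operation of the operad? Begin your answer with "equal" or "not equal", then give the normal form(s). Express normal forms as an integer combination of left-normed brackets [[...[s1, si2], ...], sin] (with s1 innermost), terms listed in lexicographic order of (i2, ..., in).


equal; both compose to [[[s1, s2], s3], s4] - [[[s1, s3], s2], s4]

Normal form of the first expression: [[[s1, s2], s3], s4] - [[[s1, s3], s2], s4]
Normal form of the second expression: [[[s1, s2], s3], s4] - [[[s1, s3], s2], s4]
Identical normal forms: equal.


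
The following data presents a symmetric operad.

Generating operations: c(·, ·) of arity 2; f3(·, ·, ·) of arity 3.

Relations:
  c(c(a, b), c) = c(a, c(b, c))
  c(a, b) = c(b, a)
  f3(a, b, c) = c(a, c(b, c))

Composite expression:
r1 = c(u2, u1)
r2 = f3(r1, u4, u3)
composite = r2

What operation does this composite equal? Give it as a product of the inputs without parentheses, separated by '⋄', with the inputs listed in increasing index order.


Shape and order are irrelevant to f3; the u-input set decides.
c(u2, u1) unparenthesizes to u2 ⋄ u1
f3(c(u2, u1), u4, u3) unparenthesizes to u2 ⋄ u1 ⋄ u4 ⋄ u3
sorting the factors by input index: u1 ⋄ u2 ⋄ u3 ⋄ u4

u1 ⋄ u2 ⋄ u3 ⋄ u4


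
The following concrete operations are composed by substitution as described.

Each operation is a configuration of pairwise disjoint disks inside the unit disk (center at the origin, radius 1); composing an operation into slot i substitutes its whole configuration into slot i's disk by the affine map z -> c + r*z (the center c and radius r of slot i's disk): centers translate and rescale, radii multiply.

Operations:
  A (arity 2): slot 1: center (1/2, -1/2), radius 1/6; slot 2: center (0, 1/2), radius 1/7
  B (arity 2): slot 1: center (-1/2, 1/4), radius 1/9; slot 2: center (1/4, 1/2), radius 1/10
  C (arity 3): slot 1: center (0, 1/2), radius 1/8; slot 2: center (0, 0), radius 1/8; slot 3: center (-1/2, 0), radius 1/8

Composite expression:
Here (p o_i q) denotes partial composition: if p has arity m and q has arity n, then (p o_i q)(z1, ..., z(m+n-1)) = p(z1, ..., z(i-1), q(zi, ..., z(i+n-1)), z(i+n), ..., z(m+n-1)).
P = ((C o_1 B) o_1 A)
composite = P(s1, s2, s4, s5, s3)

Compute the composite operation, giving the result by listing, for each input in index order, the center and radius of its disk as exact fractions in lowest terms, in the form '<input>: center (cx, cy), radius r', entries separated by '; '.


s1: center (-1/18, 151/288), radius 1/432; s2: center (-1/16, 155/288), radius 1/504; s3: center (-1/2, 0), radius 1/8; s4: center (1/32, 9/16), radius 1/80; s5: center (0, 0), radius 1/8


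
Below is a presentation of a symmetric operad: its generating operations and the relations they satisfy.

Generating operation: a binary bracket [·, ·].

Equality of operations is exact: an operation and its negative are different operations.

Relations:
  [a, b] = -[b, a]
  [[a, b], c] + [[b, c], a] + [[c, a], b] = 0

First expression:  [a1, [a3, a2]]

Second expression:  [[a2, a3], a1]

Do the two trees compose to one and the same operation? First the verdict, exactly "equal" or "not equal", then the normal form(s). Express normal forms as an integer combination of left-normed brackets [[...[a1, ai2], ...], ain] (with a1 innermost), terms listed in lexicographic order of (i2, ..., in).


equal; the common form is -[[a1, a2], a3] + [[a1, a3], a2]

The first expression reduces to -[[a1, a2], a3] + [[a1, a3], a2]
The second expression reduces to -[[a1, a2], a3] + [[a1, a3], a2]
Both agree, so they are equal.


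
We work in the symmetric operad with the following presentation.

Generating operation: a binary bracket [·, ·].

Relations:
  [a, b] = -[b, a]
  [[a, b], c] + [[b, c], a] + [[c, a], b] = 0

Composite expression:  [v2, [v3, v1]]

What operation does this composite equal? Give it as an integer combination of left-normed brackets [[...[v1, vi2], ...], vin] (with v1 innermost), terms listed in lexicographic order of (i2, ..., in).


Expand each bracket as ab - ba; the v1-initial words give the coefficients.
Composite bracket: [v2, [v3, v1]]
Expanding via [a, b] = ab - ba: 4 signed words (2^2 = 4).
Only words starting with v1 matter:
  from v1v3v2, sign +1: term +[[v1, v3], v2]

[[v1, v3], v2]


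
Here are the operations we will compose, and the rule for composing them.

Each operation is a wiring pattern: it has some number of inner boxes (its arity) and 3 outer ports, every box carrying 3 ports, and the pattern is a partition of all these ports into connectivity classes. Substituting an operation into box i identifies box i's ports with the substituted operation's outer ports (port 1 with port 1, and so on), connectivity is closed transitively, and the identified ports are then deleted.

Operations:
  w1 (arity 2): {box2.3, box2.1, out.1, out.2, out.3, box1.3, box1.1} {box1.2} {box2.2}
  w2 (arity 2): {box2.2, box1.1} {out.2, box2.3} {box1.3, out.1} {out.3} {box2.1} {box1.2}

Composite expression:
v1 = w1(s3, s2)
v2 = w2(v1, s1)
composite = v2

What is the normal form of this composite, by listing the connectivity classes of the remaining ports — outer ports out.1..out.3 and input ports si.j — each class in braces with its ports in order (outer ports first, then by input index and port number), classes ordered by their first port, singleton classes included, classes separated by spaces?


{out.1, s1.2, s2.1, s2.3, s3.1, s3.3} {out.2, s1.3} {out.3} {s1.1} {s2.2} {s3.2}

After gluing at w2, chains via deleted ports link the s-ports.
through w1, on inputs (s3, s2): {out.1, out.2, out.3, s2.1, s2.3, s3.1, s3.3} {s2.2} {s3.2} (out.j = stage outer ports)
through w2, on inputs (s3, s2, s1): {out.1, s1.2, s2.1, s2.3, s3.1, s3.3} {out.2, s1.3} {out.3} {s1.1} {s2.2} {s3.2} (out.j = stage outer ports)


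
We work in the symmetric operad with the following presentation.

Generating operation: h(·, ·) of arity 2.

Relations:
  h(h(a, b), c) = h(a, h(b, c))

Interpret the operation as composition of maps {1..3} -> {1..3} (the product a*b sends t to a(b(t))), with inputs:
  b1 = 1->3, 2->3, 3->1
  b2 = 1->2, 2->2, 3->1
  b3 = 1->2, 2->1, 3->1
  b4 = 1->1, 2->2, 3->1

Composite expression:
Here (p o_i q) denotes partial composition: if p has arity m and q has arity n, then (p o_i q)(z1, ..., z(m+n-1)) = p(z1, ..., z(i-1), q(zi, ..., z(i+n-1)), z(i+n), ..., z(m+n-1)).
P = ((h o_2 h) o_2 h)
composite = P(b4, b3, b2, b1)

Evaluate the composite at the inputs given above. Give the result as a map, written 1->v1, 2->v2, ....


1->2, 2->2, 3->1

h(b3, b2) = 1->1, 2->1, 3->2
h(h(b3, b2), b1) = 1->2, 2->2, 3->1
h(b4, h(h(b3, b2), b1)) = 1->2, 2->2, 3->1
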